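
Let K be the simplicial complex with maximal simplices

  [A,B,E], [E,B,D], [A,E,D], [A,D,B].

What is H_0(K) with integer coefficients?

Order the vertices as A < B < D < E. Listing each simplex with vertices in this order, K has dimension 2 with simplices:

  0-simplices (4): A, B, D, E
  1-simplices (6): AB, AD, AE, BD, BE, DE
  2-simplices (4): ABD, ABE, ADE, BDE

giving chain groups C_0 ≅ Z^4, C_1 ≅ Z^6, C_2 ≅ Z^4.

Boundary ∂_1: C_1 → C_0 sends each edge [p,q] (with p < q) to q − p.
The 4×6 boundary matrix has rank 3 and Smith normal form diag(1,1,1).

The boundary map ∂_2: C_2 → C_1 sends each 2-simplex [p,q,r] to [q,r] − [p,r] + [p,q]. For instance
  ∂ADE = DE − AE + AD,
  ∂ABD = BD − AD + AB.
The resulting 6×4 matrix has rank 3, and its Smith normal form has invariant factors (1,1,1).

Computing H_k = (kernel of ∂_k) / (image of ∂_{k+1}):

  H_0: rank C_0 − rank ∂_1 = 4 − 3 = 1, and the invariant factors of ∂_1 are all 1, so H_0 ≅ Z.

H_0 = Z.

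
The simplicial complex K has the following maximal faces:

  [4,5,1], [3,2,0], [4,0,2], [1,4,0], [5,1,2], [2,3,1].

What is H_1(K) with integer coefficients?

We work with the vertex ordering 0 < 1 < 2 < 3 < 4 < 5. The simplices of K, each written with vertices in increasing order, are:

  0-simplices (6): [0], [1], [2], [3], [4], [5]
  1-simplices (12): [0,1], [0,2], [0,3], [0,4], [1,2], [1,3], [1,4], [1,5], [2,3], [2,4], [2,5], [4,5]
  2-simplices (6): [0,1,4], [0,2,3], [0,2,4], [1,2,3], [1,2,5], [1,4,5]

so the chain groups are C_0 ≅ Z^6, C_1 ≅ Z^12, C_2 ≅ Z^6.

∂_1: C_1 → C_0 maps an edge to its endpoints' difference, ∂[p,q] = q − p.
As a 6×12 matrix over Z this has rank 5, with invariant factors (1,1,1,1,1).

∂_2: C_2 → C_1 sends each 2-simplex [p,q,r] to [q,r] − [p,r] + [p,q]. For instance
  ∂[0,1,4] = [1,4] − [0,4] + [0,1],
  ∂[0,2,4] = [2,4] − [0,4] + [0,2].
As a 12×6 matrix over Z this has rank 6, with invariant factors (1,1,1,1,1,1).

Reading off H_k = ker ∂_k / im ∂_{k+1}:

  H_1: rank ker ∂_1 − rank ∂_2 = (12 − 5) − 6 = 1, and the invariant factors of ∂_2 are all 1, so H_1 = Z.

H_1 = Z.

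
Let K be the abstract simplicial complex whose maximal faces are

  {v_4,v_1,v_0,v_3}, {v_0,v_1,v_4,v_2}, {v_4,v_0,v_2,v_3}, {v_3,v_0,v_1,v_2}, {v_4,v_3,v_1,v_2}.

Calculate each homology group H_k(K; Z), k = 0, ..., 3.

H_0 = Z,  H_1 = 0,  H_2 = 0,  H_3 = Z.

Take the total order v_0 < v_1 < v_2 < v_3 < v_4 on the vertex set. Then K (dimension 3) consists of the simplices:

  0-simplices (5): [v_0], [v_1], [v_2], [v_3], [v_4]
  1-simplices (10): [v_0,v_1], [v_0,v_2], [v_0,v_3], [v_0,v_4], [v_1,v_2], [v_1,v_3], [v_1,v_4], [v_2,v_3], [v_2,v_4], [v_3,v_4]
  2-simplices (10): [v_0,v_1,v_2], [v_0,v_1,v_3], [v_0,v_1,v_4], [v_0,v_2,v_3], [v_0,v_2,v_4], [v_0,v_3,v_4], [v_1,v_2,v_3], [v_1,v_2,v_4], [v_1,v_3,v_4], [v_2,v_3,v_4]
  3-simplices (5): [v_0,v_1,v_2,v_3], [v_0,v_1,v_2,v_4], [v_0,v_1,v_3,v_4], [v_0,v_2,v_3,v_4], [v_1,v_2,v_3,v_4]

giving chain groups C_0 ≅ Z^5, C_1 ≅ Z^10, C_2 ≅ Z^10, C_3 ≅ Z^5.

Boundary ∂_1: C_1 → C_0 maps an edge to its endpoints' difference, ∂[p,q] = q − p.
As a 5×10 matrix over Z this has rank 4, with invariant factors (1,1,1,1).

Boundary ∂_2: C_2 → C_1 maps a triangle to the signed sum of its edges. For instance
  ∂[v_1,v_2,v_3] = [v_2,v_3] − [v_1,v_3] + [v_1,v_2],
  ∂[v_0,v_1,v_4] = [v_1,v_4] − [v_0,v_4] + [v_0,v_1].
As a 10×10 matrix over Z this has rank 6, with invariant factors (1,1,1,1,1,1).

The boundary map ∂_3: C_3 → C_2 sends each 3-simplex σ to the alternating sum Σ_i (−1)^i (σ with its i-th vertex removed). For instance
  ∂[v_0,v_1,v_3,v_4] = [v_1,v_3,v_4] − [v_0,v_3,v_4] + [v_0,v_1,v_4] − [v_0,v_1,v_3],
  ∂[v_0,v_1,v_2,v_3] = [v_1,v_2,v_3] − [v_0,v_2,v_3] + [v_0,v_1,v_3] − [v_0,v_1,v_2].
As a 10×5 matrix over Z this has rank 4, with invariant factors (1,1,1,1).

Reading off H_k = ker ∂_k / im ∂_{k+1}:

  H_0: rank C_0 − rank ∂_1 = 5 − 4 = 1, and the invariant factors of ∂_1 are all 1, so H_0 = Z.
  H_1: rank ker ∂_1 − rank ∂_2 = (10 − 4) − 6 = 0, and the invariant factors of ∂_2 are all 1, so H_1 = 0.
  H_2: rank ker ∂_2 − rank ∂_3 = (10 − 6) − 4 = 0, and the invariant factors of ∂_3 are all 1, so H_2 = 0.
  H_3: rank ker ∂_3 − rank ∂_4 = (5 − 4) − 0 = 1, and there is no ∂_4, so H_3 = Z.

(K is a triangulation of the 3-sphere S^3.)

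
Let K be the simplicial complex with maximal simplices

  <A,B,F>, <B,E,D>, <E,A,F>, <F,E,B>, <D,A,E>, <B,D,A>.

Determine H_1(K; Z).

Take the total order A < B < D < E < F on the vertex set. Then K (dimension 2) consists of the simplices:

  0-simplices (5): A, B, D, E, F
  1-simplices (9): AB, AD, AE, AF, BD, BE, BF, DE, EF
  2-simplices (6): ABD, ABF, ADE, AEF, BDE, BEF

giving chain groups C_0 ≅ Z^5, C_1 ≅ Z^9, C_2 ≅ Z^6.

Boundary ∂_1: C_1 → C_0 maps an edge to its endpoints' difference, ∂[p,q] = q − p.
This gives a 5×9 integer matrix of rank 4; reducing to Smith normal form yields diagonal entries (1,1,1,1).

The boundary map ∂_2: C_2 → C_1 acts by ∂[p,q,r] = [q,r] − [p,r] + [p,q]. For instance
  ∂BEF = EF − BF + BE,
  ∂AEF = EF − AF + AE.
The resulting 9×6 matrix has rank 5, and its Smith normal form has invariant factors (1,1,1,1,1).

Computing H_k = (kernel of ∂_k) / (image of ∂_{k+1}):

  H_1: rank ker ∂_1 − rank ∂_2 = (9 − 4) − 5 = 0, and the invariant factors of ∂_2 are all 1, so H_1 = 0.

H_1 ≅ 0.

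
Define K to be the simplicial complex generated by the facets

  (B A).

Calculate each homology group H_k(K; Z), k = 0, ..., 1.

H_0 = Z,  H_1 = 0.

We work with the vertex ordering A < B. The simplices of K, each written with vertices in increasing order, are:

  0-simplices (2): A, B
  1-simplices (1): AB

so the chain groups are C_0 ≅ Z^2, C_1 ≅ Z^1.

Boundary ∂_1: C_1 → C_0 sends each edge [p,q] (with p < q) to q − p. For instance
  ∂AB = B − A.
This gives a 2×1 integer matrix of rank 1; reducing to Smith normal form yields diagonal entries (1).

From H_k ≅ ker(∂_k) / im(∂_{k+1}) we obtain:

  H_0: rank C_0 − rank ∂_1 = 2 − 1 = 1, and the invariant factors of ∂_1 are all 1, so H_0 ≅ Z.
  H_1: rank ker ∂_1 − rank ∂_2 = (1 − 1) − 0 = 0, and there is no ∂_2, so H_1 ≅ 0.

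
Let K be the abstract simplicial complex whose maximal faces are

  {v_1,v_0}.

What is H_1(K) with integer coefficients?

Order the vertices as v_0 < v_1. Listing each simplex with vertices in this order, K has dimension 1 with simplices:

  0-simplices (2): [v_0], [v_1]
  1-simplices (1): [v_0,v_1]

giving chain groups C_0 ≅ Z^2, C_1 ≅ Z^1.

∂_1: C_1 → C_0 sends each edge [p,q] (with p < q) to q − p. For instance
  ∂[v_0,v_1] = [v_1] − [v_0].
The resulting 2×1 matrix has rank 1, and its Smith normal form has invariant factors (1).

From H_k ≅ ker(∂_k) / im(∂_{k+1}) we obtain:

  H_1: rank ker ∂_1 − rank ∂_2 = (1 − 1) − 0 = 0, and there is no ∂_2, so H_1 = 0.

H_1 = 0.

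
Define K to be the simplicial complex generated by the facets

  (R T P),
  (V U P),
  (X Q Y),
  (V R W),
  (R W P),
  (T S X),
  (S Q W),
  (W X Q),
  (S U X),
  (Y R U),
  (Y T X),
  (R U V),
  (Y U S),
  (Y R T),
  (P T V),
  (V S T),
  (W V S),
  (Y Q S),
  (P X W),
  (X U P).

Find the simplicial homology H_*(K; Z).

Fix the vertex order P < Q < R < S < T < U < V < W < X < Y and write every simplex with vertices in increasing order. Then dim K = 2 and the simplices of K are:

  0-simplices (10): P, Q, R, S, T, U, V, W, X, Y
  1-simplices (30): PR, PT, PU, PV, PW, PX, QS, QW, QX, QY, RT, RU, RV, RW, RY, ST, SU, SV, SW, SX, SY, TV, TX, TY, UV, UX, UY, VW, WX, XY
  2-simplices (20): PRT, PRW, PTV, PUV, PUX, PWX, QSW, QSY, QWX, QXY, RTY, RUV, RUY, RVW, STV, STX, SUX, SUY, SVW, TXY

so the chain groups are C_0 ≅ Z^10, C_1 ≅ Z^30, C_2 ≅ Z^20.

∂_1: C_1 → C_0 is given by ∂[p,q] = [q] − [p].
The resulting 10×30 matrix has rank 9, and its Smith normal form has invariant factors (1,1,1,1,1,1,1,1,1).

Boundary ∂_2: C_2 → C_1 sends each 2-simplex [p,q,r] to [q,r] − [p,r] + [p,q]. For instance
  ∂SUX = UX − SX + SU,
  ∂SVW = VW − SW + SV.
This gives a 30×20 integer matrix of rank 20; reducing to Smith normal form yields diagonal entries (1,1,1,1,1,1,1,1,1,1,1,1,1,1,1,1,1,1,1,2).

Reading off H_k = ker ∂_k / im ∂_{k+1}:

  H_0: rank C_0 − rank ∂_1 = 10 − 9 = 1, and the invariant factors of ∂_1 are all 1, so H_0 ≅ Z.
  H_1: rank ker ∂_1 − rank ∂_2 = (30 − 9) − 20 = 1, and ∂_2 has invariant factor 2 > 1, so H_1 ≅ Z ⊕ Z/2.
  H_2: rank ker ∂_2 − rank ∂_3 = (20 − 20) − 0 = 0, and there is no ∂_3, so H_2 ≅ 0.

As a check, the Euler characteristic is 10 − 30 + 20 = 0, which agrees with 1 − 1 + 0 = 0.

H_0 = Z,  H_1 = Z ⊕ Z/2,  H_2 = 0.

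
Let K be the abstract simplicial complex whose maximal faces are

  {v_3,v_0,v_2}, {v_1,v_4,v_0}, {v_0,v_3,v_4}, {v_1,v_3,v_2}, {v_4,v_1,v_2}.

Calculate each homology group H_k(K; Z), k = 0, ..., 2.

K has 5 vertices, 10 edges, 5 triangles.
rank ∂_0 = 0, rank ∂_1 = 4 ⇒ b_0 = 5 − 0 − 4 = 1; all invariant factors of ∂_1 are 1 so no torsion. So H_0 = Z.
rank ∂_1 = 4, rank ∂_2 = 5 ⇒ b_1 = 10 − 4 − 5 = 1; all invariant factors of ∂_2 are 1 so no torsion. So H_1 = Z.
rank ∂_2 = 5, rank ∂_3 = 0 ⇒ b_2 = 5 − 5 − 0 = 0. So H_2 = 0.

H_0 = Z,  H_1 = Z,  H_2 = 0.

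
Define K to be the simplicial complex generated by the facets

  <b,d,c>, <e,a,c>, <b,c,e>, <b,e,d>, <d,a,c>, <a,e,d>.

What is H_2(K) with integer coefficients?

Order the vertices as a < b < c < d < e. Listing each simplex with vertices in this order, K has dimension 2 with simplices:

  0-simplices (5): a, b, c, d, e
  1-simplices (9): ac, ad, ae, bc, bd, be, cd, ce, de
  2-simplices (6): acd, ace, ade, bcd, bce, bde

giving chain groups C_0 ≅ Z^5, C_1 ≅ Z^9, C_2 ≅ Z^6.

∂_1: C_1 → C_0 is given by ∂[p,q] = [q] − [p].
The resulting 5×9 matrix has rank 4, and its Smith normal form has invariant factors (1,1,1,1).

Boundary ∂_2: C_2 → C_1 maps a triangle to the signed sum of its edges. For instance
  ∂bde = de − be + bd,
  ∂acd = cd − ad + ac.
The resulting 9×6 matrix has rank 5, and its Smith normal form has invariant factors (1,1,1,1,1).

Now H_k = ker ∂_k / im ∂_{k+1}, so:

  H_2: rank ker ∂_2 − rank ∂_3 = (6 − 5) − 0 = 1, and there is no ∂_3, so H_2 = Z.

(K is a triangulation of the 2-sphere S^2.)

H_2 = Z.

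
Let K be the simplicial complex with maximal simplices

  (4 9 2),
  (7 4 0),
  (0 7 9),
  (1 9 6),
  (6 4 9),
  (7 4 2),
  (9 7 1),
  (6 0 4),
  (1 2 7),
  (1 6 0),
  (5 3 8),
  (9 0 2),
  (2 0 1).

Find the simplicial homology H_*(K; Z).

H_0 ≅ Z^2,  H_1 ≅ Z/2,  H_2 = 0.

Take the total order 0 < 1 < 2 < 3 < 4 < 5 < 6 < 7 < 8 < 9 on the vertex set. Then K (dimension 2) consists of the simplices:

  0-simplices (10): [0], [1], [2], [3], [4], [5], [6], [7], [8], [9]
  1-simplices (21): [0,1], [0,2], [0,4], [0,6], [0,7], [0,9], [1,2], [1,6], [1,7], [1,9], [2,4], [2,7], [2,9], [3,5], [3,8], [4,6], [4,7], [4,9], [5,8], [6,9], [7,9]
  2-simplices (13): [0,1,2], [0,1,6], [0,2,9], [0,4,6], [0,4,7], [0,7,9], [1,2,7], [1,6,9], [1,7,9], [2,4,7], [2,4,9], [3,5,8], [4,6,9]

giving chain groups C_0 ≅ Z^10, C_1 ≅ Z^21, C_2 ≅ Z^13.

Boundary ∂_1: C_1 → C_0 sends each edge [p,q] (with p < q) to q − p.
The resulting 10×21 matrix has rank 8, and its Smith normal form has invariant factors (1,1,1,1,1,1,1,1).

The boundary map ∂_2: C_2 → C_1 acts by ∂[p,q,r] = [q,r] − [p,r] + [p,q]. For instance
  ∂[2,4,7] = [4,7] − [2,7] + [2,4],
  ∂[1,7,9] = [7,9] − [1,9] + [1,7].
The resulting 21×13 matrix has rank 13, and its Smith normal form has invariant factors (1,1,1,1,1,1,1,1,1,1,1,1,2).

Computing H_k = (kernel of ∂_k) / (image of ∂_{k+1}):

  H_0: rank C_0 − rank ∂_1 = 10 − 8 = 2, and the invariant factors of ∂_1 are all 1, so H_0 = Z^2.
  H_1: rank ker ∂_1 − rank ∂_2 = (21 − 8) − 13 = 0, and ∂_2 has invariant factor 2 > 1, so H_1 = Z/2.
  H_2: rank ker ∂_2 − rank ∂_3 = (13 − 13) − 0 = 0, and there is no ∂_3, so H_2 = 0.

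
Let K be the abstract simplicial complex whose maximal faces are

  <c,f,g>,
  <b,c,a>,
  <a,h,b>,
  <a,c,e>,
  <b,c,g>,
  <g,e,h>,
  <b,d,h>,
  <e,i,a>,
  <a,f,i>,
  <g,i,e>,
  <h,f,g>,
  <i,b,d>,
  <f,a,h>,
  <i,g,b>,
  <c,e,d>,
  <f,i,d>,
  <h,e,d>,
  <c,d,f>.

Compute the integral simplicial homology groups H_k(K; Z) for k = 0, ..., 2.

H_0 = Z,  H_1 = Z^2,  H_2 = Z.

We work with the vertex ordering a < b < c < d < e < f < g < h < i. The simplices of K, each written with vertices in increasing order, are:

  0-simplices (9): a, b, c, d, e, f, g, h, i
  1-simplices (27): ab, ac, ae, af, ah, ai, bc, bd, bg, bh, bi, cd, ce, cf, cg, de, df, dh, di, eg, eh, ei, fg, fh, fi, gh, gi
  2-simplices (18): abc, abh, ace, aei, afh, afi, bcg, bdh, bdi, bgi, cde, cdf, cfg, deh, dfi, egh, egi, fgh

giving chain groups C_0 ≅ Z^9, C_1 ≅ Z^27, C_2 ≅ Z^18.

Boundary ∂_1: C_1 → C_0 is given by ∂[p,q] = [q] − [p].
This gives a 9×27 integer matrix of rank 8; reducing to Smith normal form yields diagonal entries (1,1,1,1,1,1,1,1).

∂_2: C_2 → C_1 acts by ∂[p,q,r] = [q,r] − [p,r] + [p,q]. For instance
  ∂abh = bh − ah + ab,
  ∂bcg = cg − bg + bc.
The resulting 27×18 matrix has rank 17, and its Smith normal form has invariant factors (1,1,1,1,1,1,1,1,1,1,1,1,1,1,1,1,1).

Now H_k = ker ∂_k / im ∂_{k+1}, so:

  H_0: rank C_0 − rank ∂_1 = 9 − 8 = 1, and the invariant factors of ∂_1 are all 1, so H_0 ≅ Z.
  H_1: rank ker ∂_1 − rank ∂_2 = (27 − 8) − 17 = 2, and the invariant factors of ∂_2 are all 1, so H_1 ≅ Z^2.
  H_2: rank ker ∂_2 − rank ∂_3 = (18 − 17) − 0 = 1, and there is no ∂_3, so H_2 ≅ Z.

(K is a triangulation of the torus T^2.)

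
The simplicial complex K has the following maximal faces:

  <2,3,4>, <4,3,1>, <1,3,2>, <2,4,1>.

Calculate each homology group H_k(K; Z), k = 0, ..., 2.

Take the total order 1 < 2 < 3 < 4 on the vertex set. Then K (dimension 2) consists of the simplices:

  0-simplices (4): [1], [2], [3], [4]
  1-simplices (6): [1,2], [1,3], [1,4], [2,3], [2,4], [3,4]
  2-simplices (4): [1,2,3], [1,2,4], [1,3,4], [2,3,4]

giving chain groups C_0 ≅ Z^4, C_1 ≅ Z^6, C_2 ≅ Z^4.

Boundary ∂_1: C_1 → C_0 sends each edge [p,q] (with p < q) to q − p. For instance
  ∂[1,4] = [4] − [1].
This gives a 4×6 integer matrix of rank 3; reducing to Smith normal form yields diagonal entries (1,1,1).

The boundary map ∂_2: C_2 → C_1 sends each 2-simplex [p,q,r] to [q,r] − [p,r] + [p,q]. For instance
  ∂[1,3,4] = [3,4] − [1,4] + [1,3],
  ∂[1,2,4] = [2,4] − [1,4] + [1,2].
The 6×4 boundary matrix has rank 3 and Smith normal form diag(1,1,1).

Reading off H_k = ker ∂_k / im ∂_{k+1}:

  H_0: rank C_0 − rank ∂_1 = 4 − 3 = 1, and the invariant factors of ∂_1 are all 1, so H_0 = Z.
  H_1: rank ker ∂_1 − rank ∂_2 = (6 − 3) − 3 = 0, and the invariant factors of ∂_2 are all 1, so H_1 = 0.
  H_2: rank ker ∂_2 − rank ∂_3 = (4 − 3) − 0 = 1, and there is no ∂_3, so H_2 = Z.

As a check, the Euler characteristic is 4 − 6 + 4 = 2, which agrees with 1 − 0 + 1 = 2.
(K is a triangulation of the 2-sphere S^2.)

H_0 ≅ Z,  H_1 = 0,  H_2 ≅ Z.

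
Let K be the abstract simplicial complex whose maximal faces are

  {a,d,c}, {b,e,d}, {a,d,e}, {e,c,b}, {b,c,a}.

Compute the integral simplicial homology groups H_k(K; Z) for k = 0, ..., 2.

H_0 = Z,  H_1 = Z,  H_2 = 0.

We work with the vertex ordering a < b < c < d < e. The simplices of K, each written with vertices in increasing order, are:

  0-simplices (5): a, b, c, d, e
  1-simplices (10): ab, ac, ad, ae, bc, bd, be, cd, ce, de
  2-simplices (5): abc, acd, ade, bce, bde

so the chain groups are C_0 ≅ Z^5, C_1 ≅ Z^10, C_2 ≅ Z^5.

∂_1: C_1 → C_0 sends each edge [p,q] (with p < q) to q − p.
The 5×10 boundary matrix has rank 4 and Smith normal form diag(1,1,1,1).

The boundary map ∂_2: C_2 → C_1 sends each 2-simplex [p,q,r] to [q,r] − [p,r] + [p,q]. For instance
  ∂bde = de − be + bd,
  ∂bce = ce − be + bc.
The resulting 10×5 matrix has rank 5, and its Smith normal form has invariant factors (1,1,1,1,1).

Reading off H_k = ker ∂_k / im ∂_{k+1}:

  H_0: rank C_0 − rank ∂_1 = 5 − 4 = 1, and the invariant factors of ∂_1 are all 1, so H_0 = Z.
  H_1: rank ker ∂_1 − rank ∂_2 = (10 − 4) − 5 = 1, and the invariant factors of ∂_2 are all 1, so H_1 = Z.
  H_2: rank ker ∂_2 − rank ∂_3 = (5 − 5) − 0 = 0, and there is no ∂_3, so H_2 = 0.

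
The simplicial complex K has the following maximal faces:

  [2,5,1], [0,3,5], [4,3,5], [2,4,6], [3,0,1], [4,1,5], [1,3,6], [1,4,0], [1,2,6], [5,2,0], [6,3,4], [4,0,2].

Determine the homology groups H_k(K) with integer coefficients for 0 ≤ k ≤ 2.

H_0 ≅ Z,  H_1 ≅ Z_2,  H_2 = 0.

K has 7 vertices, 18 edges, 12 triangles.
rank ∂_0 = 0, rank ∂_1 = 6 ⇒ b_0 = 7 − 0 − 6 = 1; all invariant factors of ∂_1 are 1 so no torsion. So H_0 = Z.
rank ∂_1 = 6, rank ∂_2 = 12 ⇒ b_1 = 18 − 6 − 12 = 0; ∂_2 has invariant factor(s) [2] giving torsion. So H_1 = Z_2.
rank ∂_2 = 12, rank ∂_3 = 0 ⇒ b_2 = 12 − 12 − 0 = 0. So H_2 = 0.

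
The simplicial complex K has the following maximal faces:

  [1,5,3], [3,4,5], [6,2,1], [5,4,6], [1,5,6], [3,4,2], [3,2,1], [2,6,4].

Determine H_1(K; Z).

H_1 ≅ 0.

Order the vertices as 1 < 2 < 3 < 4 < 5 < 6. Listing each simplex with vertices in this order, K has dimension 2 with simplices:

  0-simplices (6): [1], [2], [3], [4], [5], [6]
  1-simplices (12): [1,2], [1,3], [1,5], [1,6], [2,3], [2,4], [2,6], [3,4], [3,5], [4,5], [4,6], [5,6]
  2-simplices (8): [1,2,3], [1,2,6], [1,3,5], [1,5,6], [2,3,4], [2,4,6], [3,4,5], [4,5,6]

Hence C_0 ≅ Z^6, C_1 ≅ Z^12, C_2 ≅ Z^8.

Boundary ∂_1: C_1 → C_0 is given by ∂[p,q] = [q] − [p].
As a 6×12 matrix over Z this has rank 5, with invariant factors (1,1,1,1,1).

The boundary map ∂_2: C_2 → C_1 acts by ∂[p,q,r] = [q,r] − [p,r] + [p,q]. For instance
  ∂[4,5,6] = [5,6] − [4,6] + [4,5],
  ∂[2,4,6] = [4,6] − [2,6] + [2,4].
The 12×8 boundary matrix has rank 7 and Smith normal form diag(1,1,1,1,1,1,1).

Computing H_k = (kernel of ∂_k) / (image of ∂_{k+1}):

  H_1: rank ker ∂_1 − rank ∂_2 = (12 − 5) − 7 = 0, and the invariant factors of ∂_2 are all 1, so H_1 = 0.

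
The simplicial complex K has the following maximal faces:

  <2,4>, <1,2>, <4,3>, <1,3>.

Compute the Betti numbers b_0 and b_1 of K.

K has 4 vertices, 4 edges.
rank ∂_0 = 0, rank ∂_1 = 3 ⇒ b_0 = 4 − 0 − 3 = 1; all invariant factors of ∂_1 are 1 so no torsion. So H_0 = Z.
rank ∂_1 = 3, rank ∂_2 = 0 ⇒ b_1 = 4 − 3 − 0 = 1. So H_1 = Z.

b_0 = 1, b_1 = 1.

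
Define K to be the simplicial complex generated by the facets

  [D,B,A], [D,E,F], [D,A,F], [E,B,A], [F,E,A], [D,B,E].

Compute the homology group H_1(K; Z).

H_1 ≅ 0.

Order the vertices as A < B < D < E < F. Listing each simplex with vertices in this order, K has dimension 2 with simplices:

  0-simplices (5): A, B, D, E, F
  1-simplices (9): AB, AD, AE, AF, BD, BE, DE, DF, EF
  2-simplices (6): ABD, ABE, ADF, AEF, BDE, DEF

giving chain groups C_0 ≅ Z^5, C_1 ≅ Z^9, C_2 ≅ Z^6.

∂_1: C_1 → C_0 maps an edge to its endpoints' difference, ∂[p,q] = q − p. For instance
  ∂BD = D − B.
The 5×9 boundary matrix has rank 4 and Smith normal form diag(1,1,1,1).

Boundary ∂_2: C_2 → C_1 acts by ∂[p,q,r] = [q,r] − [p,r] + [p,q]. For instance
  ∂ABD = BD − AD + AB,
  ∂DEF = EF − DF + DE.
This gives a 9×6 integer matrix of rank 5; reducing to Smith normal form yields diagonal entries (1,1,1,1,1).

Now H_k = ker ∂_k / im ∂_{k+1}, so:

  H_1: rank ker ∂_1 − rank ∂_2 = (9 − 4) − 5 = 0, and the invariant factors of ∂_2 are all 1, so H_1 = 0.

(K is a triangulation of the 2-sphere S^2.)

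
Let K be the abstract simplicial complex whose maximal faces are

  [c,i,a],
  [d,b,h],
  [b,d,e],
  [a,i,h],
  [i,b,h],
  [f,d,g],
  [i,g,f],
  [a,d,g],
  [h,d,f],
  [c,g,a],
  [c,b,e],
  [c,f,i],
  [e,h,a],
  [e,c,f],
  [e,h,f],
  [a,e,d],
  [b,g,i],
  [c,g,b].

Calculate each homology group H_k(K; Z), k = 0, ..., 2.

H_0 ≅ Z,  H_1 ≅ Z ⊕ Z_2,  H_2 = 0.

K has 9 vertices, 27 edges, 18 triangles.
rank ∂_0 = 0, rank ∂_1 = 8 ⇒ b_0 = 9 − 0 − 8 = 1; all invariant factors of ∂_1 are 1 so no torsion. So H_0 = Z.
rank ∂_1 = 8, rank ∂_2 = 18 ⇒ b_1 = 27 − 8 − 18 = 1; ∂_2 has invariant factor(s) [2] giving torsion. So H_1 = Z ⊕ Z_2.
rank ∂_2 = 18, rank ∂_3 = 0 ⇒ b_2 = 18 − 18 − 0 = 0. So H_2 = 0.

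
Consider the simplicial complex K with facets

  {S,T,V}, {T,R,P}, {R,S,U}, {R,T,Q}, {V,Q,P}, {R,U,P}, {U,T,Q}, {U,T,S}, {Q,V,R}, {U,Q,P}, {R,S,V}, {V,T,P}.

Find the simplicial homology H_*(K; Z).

H_0 ≅ Z,  H_1 ≅ Z/2,  H_2 = 0.

K has 7 vertices, 18 edges, 12 triangles.
rank ∂_0 = 0, rank ∂_1 = 6 ⇒ b_0 = 7 − 0 − 6 = 1; all invariant factors of ∂_1 are 1 so no torsion. So H_0 ≅ Z.
rank ∂_1 = 6, rank ∂_2 = 12 ⇒ b_1 = 18 − 6 − 12 = 0; ∂_2 has invariant factor(s) [2] giving torsion. So H_1 ≅ Z/2.
rank ∂_2 = 12, rank ∂_3 = 0 ⇒ b_2 = 12 − 12 − 0 = 0. So H_2 ≅ 0.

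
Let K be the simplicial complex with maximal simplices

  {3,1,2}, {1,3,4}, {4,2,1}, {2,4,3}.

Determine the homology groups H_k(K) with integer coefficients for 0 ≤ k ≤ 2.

Order the vertices as 1 < 2 < 3 < 4. Listing each simplex with vertices in this order, K has dimension 2 with simplices:

  0-simplices (4): [1], [2], [3], [4]
  1-simplices (6): [1,2], [1,3], [1,4], [2,3], [2,4], [3,4]
  2-simplices (4): [1,2,3], [1,2,4], [1,3,4], [2,3,4]

so the chain groups are C_0 ≅ Z^4, C_1 ≅ Z^6, C_2 ≅ Z^4.

∂_1: C_1 → C_0 sends each edge [p,q] (with p < q) to q − p.
As a 4×6 matrix over Z this has rank 3, with invariant factors (1,1,1).

Boundary ∂_2: C_2 → C_1 maps a triangle to the signed sum of its edges. For instance
  ∂[1,2,3] = [2,3] − [1,3] + [1,2],
  ∂[2,3,4] = [3,4] − [2,4] + [2,3].
The resulting 6×4 matrix has rank 3, and its Smith normal form has invariant factors (1,1,1).

Now H_k = ker ∂_k / im ∂_{k+1}, so:

  H_0: rank C_0 − rank ∂_1 = 4 − 3 = 1, and the invariant factors of ∂_1 are all 1, so H_0 ≅ Z.
  H_1: rank ker ∂_1 − rank ∂_2 = (6 − 3) − 3 = 0, and the invariant factors of ∂_2 are all 1, so H_1 ≅ 0.
  H_2: rank ker ∂_2 − rank ∂_3 = (4 − 3) − 0 = 1, and there is no ∂_3, so H_2 ≅ Z.

H_0 ≅ Z,  H_1 = 0,  H_2 ≅ Z.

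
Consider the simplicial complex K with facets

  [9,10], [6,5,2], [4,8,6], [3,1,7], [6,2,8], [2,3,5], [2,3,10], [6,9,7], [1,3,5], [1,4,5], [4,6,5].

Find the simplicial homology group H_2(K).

We work with the vertex ordering 1 < 2 < 3 < 4 < 5 < 6 < 7 < 8 < 9 < 10. The simplices of K, each written with vertices in increasing order, are:

  0-simplices (10): [1], [2], [3], [4], [5], [6], [7], [8], [9], [10]
  1-simplices (21): [1,3], [1,4], [1,5], [1,7], [2,3], [2,5], [2,6], [2,8], [2,10], [3,5], [3,7], [3,10], [4,5], [4,6], [4,8], [5,6], [6,7], [6,8], [6,9], [7,9], [9,10]
  2-simplices (10): [1,3,5], [1,3,7], [1,4,5], [2,3,5], [2,3,10], [2,5,6], [2,6,8], [4,5,6], [4,6,8], [6,7,9]

so the chain groups are C_0 ≅ Z^10, C_1 ≅ Z^21, C_2 ≅ Z^10.

Boundary ∂_1: C_1 → C_0 is given by ∂[p,q] = [q] − [p]. For instance
  ∂[4,6] = [6] − [4].
This gives a 10×21 integer matrix of rank 9; reducing to Smith normal form yields diagonal entries (1,1,1,1,1,1,1,1,1).

The boundary map ∂_2: C_2 → C_1 maps a triangle to the signed sum of its edges. For instance
  ∂[2,3,10] = [3,10] − [2,10] + [2,3],
  ∂[2,6,8] = [6,8] − [2,8] + [2,6].
The 21×10 boundary matrix has rank 10 and Smith normal form diag(1,1,1,1,1,1,1,1,1,1).

Reading off H_k = ker ∂_k / im ∂_{k+1}:

  H_2: rank ker ∂_2 − rank ∂_3 = (10 − 10) − 0 = 0, and there is no ∂_3, so H_2 = 0.

H_2 ≅ 0.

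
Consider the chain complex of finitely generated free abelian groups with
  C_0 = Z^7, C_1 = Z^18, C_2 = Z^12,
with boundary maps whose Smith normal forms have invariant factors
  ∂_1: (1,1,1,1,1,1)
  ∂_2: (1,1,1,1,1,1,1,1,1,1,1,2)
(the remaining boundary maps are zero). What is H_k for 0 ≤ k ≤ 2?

H_0 = Z,  H_1 = Z/2Z,  H_2 = 0.

H_0: b_0 = 7 − 0 − 6 = 1; torsion from ∂_1 factors > 1: none. So H_0 = Z.
H_1: b_1 = 18 − 6 − 12 = 0; torsion from ∂_2 factors > 1: [2]. So H_1 = Z/2Z.
H_2: b_2 = 12 − 12 − 0 = 0; torsion from ∂_3 factors > 1: none. So H_2 = 0.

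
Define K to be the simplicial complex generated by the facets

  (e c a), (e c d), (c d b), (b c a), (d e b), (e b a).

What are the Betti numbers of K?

Take the total order a < b < c < d < e on the vertex set. Then K (dimension 2) consists of the simplices:

  0-simplices (5): a, b, c, d, e
  1-simplices (9): ab, ac, ae, bc, bd, be, cd, ce, de
  2-simplices (6): abc, abe, ace, bcd, bde, cde

Hence C_0 ≅ Z^5, C_1 ≅ Z^9, C_2 ≅ Z^6.

The boundary map ∂_1: C_1 → C_0 is given by ∂[p,q] = [q] − [p]. For instance
  ∂ac = c − a.
The resulting 5×9 matrix has rank 4, and its Smith normal form has invariant factors (1,1,1,1).

∂_2: C_2 → C_1 acts by ∂[p,q,r] = [q,r] − [p,r] + [p,q]. For instance
  ∂cde = de − ce + cd,
  ∂bcd = cd − bd + bc.
The 9×6 boundary matrix has rank 5 and Smith normal form diag(1,1,1,1,1).

Now H_k = ker ∂_k / im ∂_{k+1}, so:

  H_0: rank C_0 − rank ∂_1 = 5 − 4 = 1, and the invariant factors of ∂_1 are all 1, so H_0 = Z.
  H_1: rank ker ∂_1 − rank ∂_2 = (9 − 4) − 5 = 0, and the invariant factors of ∂_2 are all 1, so H_1 = 0.
  H_2: rank ker ∂_2 − rank ∂_3 = (6 − 5) − 0 = 1, and there is no ∂_3, so H_2 = Z.

Hence the Betti numbers are b_0 = 1, b_1 = 0, b_2 = 1.

b_0 = 1, b_1 = 0, b_2 = 1.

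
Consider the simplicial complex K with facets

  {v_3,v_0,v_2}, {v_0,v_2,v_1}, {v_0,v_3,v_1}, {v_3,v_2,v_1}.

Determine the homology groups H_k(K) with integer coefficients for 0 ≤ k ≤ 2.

K has 4 vertices, 6 edges, 4 triangles.
rank ∂_0 = 0, rank ∂_1 = 3 ⇒ b_0 = 4 − 0 − 3 = 1; all invariant factors of ∂_1 are 1 so no torsion. So H_0 ≅ Z.
rank ∂_1 = 3, rank ∂_2 = 3 ⇒ b_1 = 6 − 3 − 3 = 0; all invariant factors of ∂_2 are 1 so no torsion. So H_1 ≅ 0.
rank ∂_2 = 3, rank ∂_3 = 0 ⇒ b_2 = 4 − 3 − 0 = 1. So H_2 ≅ Z.

H_0 = Z,  H_1 = 0,  H_2 = Z.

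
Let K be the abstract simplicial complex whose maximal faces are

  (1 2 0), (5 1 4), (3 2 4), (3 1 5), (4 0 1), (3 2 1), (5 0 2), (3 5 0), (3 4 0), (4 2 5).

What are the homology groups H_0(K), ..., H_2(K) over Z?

We work with the vertex ordering 0 < 1 < 2 < 3 < 4 < 5. The simplices of K, each written with vertices in increasing order, are:

  0-simplices (6): [0], [1], [2], [3], [4], [5]
  1-simplices (15): [0,1], [0,2], [0,3], [0,4], [0,5], [1,2], [1,3], [1,4], [1,5], [2,3], [2,4], [2,5], [3,4], [3,5], [4,5]
  2-simplices (10): [0,1,2], [0,1,4], [0,2,5], [0,3,4], [0,3,5], [1,2,3], [1,3,5], [1,4,5], [2,3,4], [2,4,5]

giving chain groups C_0 ≅ Z^6, C_1 ≅ Z^15, C_2 ≅ Z^10.

The boundary map ∂_1: C_1 → C_0 maps an edge to its endpoints' difference, ∂[p,q] = q − p. For instance
  ∂[3,5] = [5] − [3].
As a 6×15 matrix over Z this has rank 5, with invariant factors (1,1,1,1,1).

The boundary map ∂_2: C_2 → C_1 sends each 2-simplex [p,q,r] to [q,r] − [p,r] + [p,q]. For instance
  ∂[0,3,4] = [3,4] − [0,4] + [0,3],
  ∂[0,2,5] = [2,5] − [0,5] + [0,2].
As a 15×10 matrix over Z this has rank 10, with invariant factors (1,1,1,1,1,1,1,1,1,2).

Computing H_k = (kernel of ∂_k) / (image of ∂_{k+1}):

  H_0: rank C_0 − rank ∂_1 = 6 − 5 = 1, and the invariant factors of ∂_1 are all 1, so H_0 = Z.
  H_1: rank ker ∂_1 − rank ∂_2 = (15 − 5) − 10 = 0, and ∂_2 has invariant factor 2 > 1, so H_1 = Z/2.
  H_2: rank ker ∂_2 − rank ∂_3 = (10 − 10) − 0 = 0, and there is no ∂_3, so H_2 = 0.

(K is a triangulation of the real projective plane RP^2.)

H_0 ≅ Z,  H_1 ≅ Z/2,  H_2 = 0.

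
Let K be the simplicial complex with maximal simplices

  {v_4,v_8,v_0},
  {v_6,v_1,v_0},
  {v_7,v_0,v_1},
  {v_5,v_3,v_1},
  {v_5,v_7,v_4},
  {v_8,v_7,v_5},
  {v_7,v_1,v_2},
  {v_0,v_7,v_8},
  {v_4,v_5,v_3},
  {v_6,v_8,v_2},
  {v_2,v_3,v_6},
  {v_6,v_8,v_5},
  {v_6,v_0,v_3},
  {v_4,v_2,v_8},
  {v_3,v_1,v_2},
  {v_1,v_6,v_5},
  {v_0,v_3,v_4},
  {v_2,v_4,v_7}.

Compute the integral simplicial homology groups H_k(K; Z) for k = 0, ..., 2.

Fix the vertex order v_0 < v_1 < v_2 < v_3 < v_4 < v_5 < v_6 < v_7 < v_8 and write every simplex with vertices in increasing order. Then dim K = 2 and the simplices of K are:

  0-simplices (9): [v_0], [v_1], [v_2], [v_3], [v_4], [v_5], [v_6], [v_7], [v_8]
  1-simplices (27): (27 of them)
  2-simplices (18): (18 of them)

so the chain groups are C_0 ≅ Z^9, C_1 ≅ Z^27, C_2 ≅ Z^18.

The boundary map ∂_1: C_1 → C_0 sends each edge [p,q] (with p < q) to q − p. For instance
  ∂[v_4,v_5] = [v_5] − [v_4].
This gives a 9×27 integer matrix of rank 8; reducing to Smith normal form yields diagonal entries (1,1,1,1,1,1,1,1).

Boundary ∂_2: C_2 → C_1 maps a triangle to the signed sum of its edges. For instance
  ∂[v_0,v_4,v_8] = [v_4,v_8] − [v_0,v_8] + [v_0,v_4],
  ∂[v_5,v_7,v_8] = [v_7,v_8] − [v_5,v_8] + [v_5,v_7].
The resulting 27×18 matrix has rank 18, and its Smith normal form has invariant factors (1,1,1,1,1,1,1,1,1,1,1,1,1,1,1,1,1,2).

Now H_k = ker ∂_k / im ∂_{k+1}, so:

  H_0: rank C_0 − rank ∂_1 = 9 − 8 = 1, and the invariant factors of ∂_1 are all 1, so H_0 = Z.
  H_1: rank ker ∂_1 − rank ∂_2 = (27 − 8) − 18 = 1, and ∂_2 has invariant factor 2 > 1, so H_1 = Z ⊕ Z/2.
  H_2: rank ker ∂_2 − rank ∂_3 = (18 − 18) − 0 = 0, and there is no ∂_3, so H_2 = 0.

H_0 ≅ Z,  H_1 ≅ Z ⊕ Z/2,  H_2 = 0.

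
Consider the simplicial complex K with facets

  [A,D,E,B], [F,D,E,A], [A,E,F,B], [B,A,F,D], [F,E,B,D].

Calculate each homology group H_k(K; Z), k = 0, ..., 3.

Fix the vertex order A < B < D < E < F and write every simplex with vertices in increasing order. Then dim K = 3 and the simplices of K are:

  0-simplices (5): A, B, D, E, F
  1-simplices (10): AB, AD, AE, AF, BD, BE, BF, DE, DF, EF
  2-simplices (10): ABD, ABE, ABF, ADE, ADF, AEF, BDE, BDF, BEF, DEF
  3-simplices (5): ABDE, ABDF, ABEF, ADEF, BDEF

giving chain groups C_0 ≅ Z^5, C_1 ≅ Z^10, C_2 ≅ Z^10, C_3 ≅ Z^5.

Boundary ∂_1: C_1 → C_0 is given by ∂[p,q] = [q] − [p].
The resulting 5×10 matrix has rank 4, and its Smith normal form has invariant factors (1,1,1,1).

The boundary map ∂_2: C_2 → C_1 acts by ∂[p,q,r] = [q,r] − [p,r] + [p,q]. For instance
  ∂BEF = EF − BF + BE,
  ∂ADE = DE − AE + AD.
The 10×10 boundary matrix has rank 6 and Smith normal form diag(1,1,1,1,1,1).

The boundary map ∂_3: C_3 → C_2 sends each 3-simplex σ to the alternating sum Σ_i (−1)^i (σ with its i-th vertex removed). For instance
  ∂ADEF = DEF − AEF + ADF − ADE,
  ∂ABDF = BDF − ADF + ABF − ABD.
The 10×5 boundary matrix has rank 4 and Smith normal form diag(1,1,1,1).

Computing H_k = (kernel of ∂_k) / (image of ∂_{k+1}):

  H_0: rank C_0 − rank ∂_1 = 5 − 4 = 1, and the invariant factors of ∂_1 are all 1, so H_0 ≅ Z.
  H_1: rank ker ∂_1 − rank ∂_2 = (10 − 4) − 6 = 0, and the invariant factors of ∂_2 are all 1, so H_1 ≅ 0.
  H_2: rank ker ∂_2 − rank ∂_3 = (10 − 6) − 4 = 0, and the invariant factors of ∂_3 are all 1, so H_2 ≅ 0.
  H_3: rank ker ∂_3 − rank ∂_4 = (5 − 4) − 0 = 1, and there is no ∂_4, so H_3 ≅ Z.

H_0 ≅ Z,  H_1 = 0,  H_2 = 0,  H_3 ≅ Z.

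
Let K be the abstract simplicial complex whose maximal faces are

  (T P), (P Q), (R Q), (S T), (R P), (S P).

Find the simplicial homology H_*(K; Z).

H_0 = Z,  H_1 = Z^2.

Order the vertices as P < Q < R < S < T. Listing each simplex with vertices in this order, K has dimension 1 with simplices:

  0-simplices (5): P, Q, R, S, T
  1-simplices (6): PQ, PR, PS, PT, QR, ST

Hence C_0 ≅ Z^5, C_1 ≅ Z^6.

The boundary map ∂_1: C_1 → C_0 is given by ∂[p,q] = [q] − [p]. For instance
  ∂QR = R − Q.
The resulting 5×6 matrix has rank 4, and its Smith normal form has invariant factors (1,1,1,1).

Computing H_k = (kernel of ∂_k) / (image of ∂_{k+1}):

  H_0: rank C_0 − rank ∂_1 = 5 − 4 = 1, and the invariant factors of ∂_1 are all 1, so H_0 ≅ Z.
  H_1: rank ker ∂_1 − rank ∂_2 = (6 − 4) − 0 = 2, and there is no ∂_2, so H_1 ≅ Z^2.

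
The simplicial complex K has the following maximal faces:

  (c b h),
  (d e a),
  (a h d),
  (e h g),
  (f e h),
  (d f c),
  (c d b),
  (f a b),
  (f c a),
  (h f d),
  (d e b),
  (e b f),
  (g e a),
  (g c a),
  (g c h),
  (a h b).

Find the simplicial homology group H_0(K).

H_0 = Z.

K has 8 vertices, 24 edges, 16 triangles.
rank ∂_0 = 0, rank ∂_1 = 7 ⇒ b_0 = 8 − 0 − 7 = 1; all invariant factors of ∂_1 are 1 so no torsion. So H_0 = Z.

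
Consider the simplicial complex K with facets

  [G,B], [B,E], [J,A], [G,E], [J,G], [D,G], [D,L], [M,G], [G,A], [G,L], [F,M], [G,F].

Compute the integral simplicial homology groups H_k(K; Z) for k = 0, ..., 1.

H_0 ≅ Z,  H_1 ≅ Z^4.

We work with the vertex ordering A < B < D < E < F < G < J < L < M. The simplices of K, each written with vertices in increasing order, are:

  0-simplices (9): A, B, D, E, F, G, J, L, M
  1-simplices (12): AG, AJ, BE, BG, DG, DL, EG, FG, FM, GJ, GL, GM

so the chain groups are C_0 ≅ Z^9, C_1 ≅ Z^12.

∂_1: C_1 → C_0 sends each edge [p,q] (with p < q) to q − p.
The 9×12 boundary matrix has rank 8 and Smith normal form diag(1,1,1,1,1,1,1,1).

Computing H_k = (kernel of ∂_k) / (image of ∂_{k+1}):

  H_0: rank C_0 − rank ∂_1 = 9 − 8 = 1, and the invariant factors of ∂_1 are all 1, so H_0 = Z.
  H_1: rank ker ∂_1 − rank ∂_2 = (12 − 8) − 0 = 4, and there is no ∂_2, so H_1 = Z^4.

As a check, the Euler characteristic is 9 − 12 = -3, which agrees with 1 − 4 = -3.
(K is a triangulation of a wedge of 4 circles.)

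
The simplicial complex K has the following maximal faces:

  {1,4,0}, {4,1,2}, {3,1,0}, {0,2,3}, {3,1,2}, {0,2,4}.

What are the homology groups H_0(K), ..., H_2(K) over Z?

H_0 = Z,  H_1 = 0,  H_2 = Z.

Take the total order 0 < 1 < 2 < 3 < 4 on the vertex set. Then K (dimension 2) consists of the simplices:

  0-simplices (5): [0], [1], [2], [3], [4]
  1-simplices (9): [0,1], [0,2], [0,3], [0,4], [1,2], [1,3], [1,4], [2,3], [2,4]
  2-simplices (6): [0,1,3], [0,1,4], [0,2,3], [0,2,4], [1,2,3], [1,2,4]

Hence C_0 ≅ Z^5, C_1 ≅ Z^9, C_2 ≅ Z^6.

Boundary ∂_1: C_1 → C_0 sends each edge [p,q] (with p < q) to q − p. For instance
  ∂[0,2] = [2] − [0].
The 5×9 boundary matrix has rank 4 and Smith normal form diag(1,1,1,1).

The boundary map ∂_2: C_2 → C_1 maps a triangle to the signed sum of its edges. For instance
  ∂[0,2,4] = [2,4] − [0,4] + [0,2],
  ∂[1,2,3] = [2,3] − [1,3] + [1,2].
This gives a 9×6 integer matrix of rank 5; reducing to Smith normal form yields diagonal entries (1,1,1,1,1).

Now H_k = ker ∂_k / im ∂_{k+1}, so:

  H_0: rank C_0 − rank ∂_1 = 5 − 4 = 1, and the invariant factors of ∂_1 are all 1, so H_0 = Z.
  H_1: rank ker ∂_1 − rank ∂_2 = (9 − 4) − 5 = 0, and the invariant factors of ∂_2 are all 1, so H_1 = 0.
  H_2: rank ker ∂_2 − rank ∂_3 = (6 − 5) − 0 = 1, and there is no ∂_3, so H_2 = Z.

As a check, the Euler characteristic is 5 − 9 + 6 = 2, which agrees with 1 − 0 + 1 = 2.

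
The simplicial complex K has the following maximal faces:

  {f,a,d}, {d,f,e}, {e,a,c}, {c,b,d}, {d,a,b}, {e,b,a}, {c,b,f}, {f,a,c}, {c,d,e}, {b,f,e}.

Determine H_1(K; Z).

H_1 = Z_2.

We work with the vertex ordering a < b < c < d < e < f. The simplices of K, each written with vertices in increasing order, are:

  0-simplices (6): a, b, c, d, e, f
  1-simplices (15): ab, ac, ad, ae, af, bc, bd, be, bf, cd, ce, cf, de, df, ef
  2-simplices (10): abd, abe, ace, acf, adf, bcd, bcf, bef, cde, def

so the chain groups are C_0 ≅ Z^6, C_1 ≅ Z^15, C_2 ≅ Z^10.

Boundary ∂_1: C_1 → C_0 is given by ∂[p,q] = [q] − [p]. For instance
  ∂ad = d − a.
The 6×15 boundary matrix has rank 5 and Smith normal form diag(1,1,1,1,1).

Boundary ∂_2: C_2 → C_1 maps a triangle to the signed sum of its edges. For instance
  ∂bcf = cf − bf + bc,
  ∂adf = df − af + ad.
The resulting 15×10 matrix has rank 10, and its Smith normal form has invariant factors (1,1,1,1,1,1,1,1,1,2).

Reading off H_k = ker ∂_k / im ∂_{k+1}:

  H_1: rank ker ∂_1 − rank ∂_2 = (15 − 5) − 10 = 0, and ∂_2 has invariant factor 2 > 1, so H_1 ≅ Z_2.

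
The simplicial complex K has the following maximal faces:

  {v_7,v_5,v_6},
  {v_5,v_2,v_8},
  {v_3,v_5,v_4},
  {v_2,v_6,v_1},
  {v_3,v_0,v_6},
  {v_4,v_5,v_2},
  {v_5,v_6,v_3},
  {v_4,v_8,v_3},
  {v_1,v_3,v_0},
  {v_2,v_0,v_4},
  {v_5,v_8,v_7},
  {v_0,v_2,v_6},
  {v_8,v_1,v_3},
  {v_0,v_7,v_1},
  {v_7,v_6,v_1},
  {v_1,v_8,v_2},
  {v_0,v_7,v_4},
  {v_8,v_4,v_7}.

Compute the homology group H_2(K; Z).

H_2 = 0.

Fix the vertex order v_0 < v_1 < v_2 < v_3 < v_4 < v_5 < v_6 < v_7 < v_8 and write every simplex with vertices in increasing order. Then dim K = 2 and the simplices of K are:

  0-simplices (9): [v_0], [v_1], [v_2], [v_3], [v_4], [v_5], [v_6], [v_7], [v_8]
  1-simplices (27): (27 of them)
  2-simplices (18): (18 of them)

so the chain groups are C_0 ≅ Z^9, C_1 ≅ Z^27, C_2 ≅ Z^18.

The boundary map ∂_1: C_1 → C_0 is given by ∂[p,q] = [q] − [p]. For instance
  ∂[v_5,v_8] = [v_8] − [v_5].
As a 9×27 matrix over Z this has rank 8, with invariant factors (1,1,1,1,1,1,1,1).

The boundary map ∂_2: C_2 → C_1 sends each 2-simplex [p,q,r] to [q,r] − [p,r] + [p,q]. For instance
  ∂[v_0,v_2,v_6] = [v_2,v_6] − [v_0,v_6] + [v_0,v_2],
  ∂[v_2,v_4,v_5] = [v_4,v_5] − [v_2,v_5] + [v_2,v_4].
The resulting 27×18 matrix has rank 18, and its Smith normal form has invariant factors (1,1,1,1,1,1,1,1,1,1,1,1,1,1,1,1,1,2).

From H_k ≅ ker(∂_k) / im(∂_{k+1}) we obtain:

  H_2: rank ker ∂_2 − rank ∂_3 = (18 − 18) − 0 = 0, and there is no ∂_3, so H_2 ≅ 0.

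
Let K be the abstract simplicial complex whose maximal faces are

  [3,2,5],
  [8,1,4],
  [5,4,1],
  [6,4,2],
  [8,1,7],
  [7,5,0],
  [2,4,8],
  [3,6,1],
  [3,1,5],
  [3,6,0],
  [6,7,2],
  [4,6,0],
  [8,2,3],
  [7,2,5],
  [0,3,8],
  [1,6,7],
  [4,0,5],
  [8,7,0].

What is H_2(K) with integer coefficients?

Fix the vertex order 0 < 1 < 2 < 3 < 4 < 5 < 6 < 7 < 8 and write every simplex with vertices in increasing order. Then dim K = 2 and the simplices of K are:

  0-simplices (9): [0], [1], [2], [3], [4], [5], [6], [7], [8]
  1-simplices (27): (27 of them)
  2-simplices (18): [0,3,6], [0,3,8], [0,4,5], [0,4,6], [0,5,7], [0,7,8], [1,3,5], [1,3,6], [1,4,5], [1,4,8], [1,6,7], [1,7,8], [2,3,5], [2,3,8], [2,4,6], [2,4,8], [2,5,7], [2,6,7]

Hence C_0 ≅ Z^9, C_1 ≅ Z^27, C_2 ≅ Z^18.

The boundary map ∂_1: C_1 → C_0 is given by ∂[p,q] = [q] − [p].
The 9×27 boundary matrix has rank 8 and Smith normal form diag(1,1,1,1,1,1,1,1).

Boundary ∂_2: C_2 → C_1 acts by ∂[p,q,r] = [q,r] − [p,r] + [p,q]. For instance
  ∂[1,3,6] = [3,6] − [1,6] + [1,3],
  ∂[0,4,6] = [4,6] − [0,6] + [0,4].
This gives a 27×18 integer matrix of rank 17; reducing to Smith normal form yields diagonal entries (1,1,1,1,1,1,1,1,1,1,1,1,1,1,1,1,1).

Now H_k = ker ∂_k / im ∂_{k+1}, so:

  H_2: rank ker ∂_2 − rank ∂_3 = (18 − 17) − 0 = 1, and there is no ∂_3, so H_2 ≅ Z.

(K is a triangulation of the torus T^2.)

H_2 ≅ Z.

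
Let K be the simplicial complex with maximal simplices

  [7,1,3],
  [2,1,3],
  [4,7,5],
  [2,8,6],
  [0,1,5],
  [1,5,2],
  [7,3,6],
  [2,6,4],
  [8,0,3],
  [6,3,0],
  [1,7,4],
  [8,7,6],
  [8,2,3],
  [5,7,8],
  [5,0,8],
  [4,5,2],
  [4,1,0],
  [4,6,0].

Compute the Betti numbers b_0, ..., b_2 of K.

b_0 = 1, b_1 = 1, b_2 = 0.

We work with the vertex ordering 0 < 1 < 2 < 3 < 4 < 5 < 6 < 7 < 8. The simplices of K, each written with vertices in increasing order, are:

  0-simplices (9): [0], [1], [2], [3], [4], [5], [6], [7], [8]
  1-simplices (27): (27 of them)
  2-simplices (18): [0,1,4], [0,1,5], [0,3,6], [0,3,8], [0,4,6], [0,5,8], [1,2,3], [1,2,5], [1,3,7], [1,4,7], [2,3,8], [2,4,5], [2,4,6], [2,6,8], [3,6,7], [4,5,7], [5,7,8], [6,7,8]

giving chain groups C_0 ≅ Z^9, C_1 ≅ Z^27, C_2 ≅ Z^18.

∂_1: C_1 → C_0 maps an edge to its endpoints' difference, ∂[p,q] = q − p. For instance
  ∂[1,5] = [5] − [1].
The resulting 9×27 matrix has rank 8, and its Smith normal form has invariant factors (1,1,1,1,1,1,1,1).

The boundary map ∂_2: C_2 → C_1 maps a triangle to the signed sum of its edges. For instance
  ∂[4,5,7] = [5,7] − [4,7] + [4,5],
  ∂[2,6,8] = [6,8] − [2,8] + [2,6].
This gives a 27×18 integer matrix of rank 18; reducing to Smith normal form yields diagonal entries (1,1,1,1,1,1,1,1,1,1,1,1,1,1,1,1,1,2).

Computing H_k = (kernel of ∂_k) / (image of ∂_{k+1}):

  H_0: rank C_0 − rank ∂_1 = 9 − 8 = 1, and the invariant factors of ∂_1 are all 1, so H_0 = Z.
  H_1: rank ker ∂_1 − rank ∂_2 = (27 − 8) − 18 = 1, and ∂_2 has invariant factor 2 > 1, so H_1 = Z ⊕ Z/2Z.
  H_2: rank ker ∂_2 − rank ∂_3 = (18 − 18) − 0 = 0, and there is no ∂_3, so H_2 = 0.

Hence the Betti numbers are b_0 = 1, b_1 = 1, b_2 = 0.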